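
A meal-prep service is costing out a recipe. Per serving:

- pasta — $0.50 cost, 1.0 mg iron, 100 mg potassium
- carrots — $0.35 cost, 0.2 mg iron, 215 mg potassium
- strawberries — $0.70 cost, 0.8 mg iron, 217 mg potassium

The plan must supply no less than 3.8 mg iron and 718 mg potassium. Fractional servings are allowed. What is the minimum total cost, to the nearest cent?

The cheapest plan sits at a corner of the feasible region — with two constraints it uses at most two foods.
pasta only: max(3.8/1.0, 718/100) = 7.18 servings → $3.59.
carrots only: max(3.8/0.2, 718/215) = 19 servings → $6.65.
strawberries only: max(3.8/0.8, 718/217) = 4.75 servings → $3.33.
pasta + carrots with both tight: 3.453 servings and 1.733 servings → $2.33.
pasta + strawberries with both tight: 1.826 servings and 2.467 servings → $2.64.
carrots + strawberries: the both-tight solution has a negative serving — not a feasible corner.
So the least-cost plan costs $2.33.

$2.33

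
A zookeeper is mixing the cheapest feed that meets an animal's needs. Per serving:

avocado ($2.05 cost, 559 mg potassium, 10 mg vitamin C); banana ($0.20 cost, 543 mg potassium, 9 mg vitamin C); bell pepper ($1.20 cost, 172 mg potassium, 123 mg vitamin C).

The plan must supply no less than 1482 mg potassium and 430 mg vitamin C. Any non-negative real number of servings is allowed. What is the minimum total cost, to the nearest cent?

$4.38

At the optimum either one food covers both requirements or two foods hit both targets exactly; no other combination can be cheaper.
avocado only: max(1482/559, 430/10) = 43 servings → $88.15.
banana only: max(1482/543, 430/9) = 47.78 servings → $9.56.
bell pepper only: max(1482/172, 430/123) = 8.616 servings → $10.34.
avocado + banana: intersection lies outside the first quadrant.
avocado + bell pepper with both tight: 1.616 servings and 3.365 servings → $7.35.
banana + bell pepper with both tight: 1.66 servings and 3.374 servings → $4.38.
So the least-cost plan costs $4.38.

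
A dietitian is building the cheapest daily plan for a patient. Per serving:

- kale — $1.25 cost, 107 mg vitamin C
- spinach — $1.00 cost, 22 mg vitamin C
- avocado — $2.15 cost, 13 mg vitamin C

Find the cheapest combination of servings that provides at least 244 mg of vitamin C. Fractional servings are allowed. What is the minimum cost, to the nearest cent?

$2.85

Cost per mg of vitamin C: kale $0.0117, spinach $0.0455, avocado $0.1654.
With no serving limits, use only kale: 244 mg / 107 mg = 2.28 servings × $1.25 = $2.85.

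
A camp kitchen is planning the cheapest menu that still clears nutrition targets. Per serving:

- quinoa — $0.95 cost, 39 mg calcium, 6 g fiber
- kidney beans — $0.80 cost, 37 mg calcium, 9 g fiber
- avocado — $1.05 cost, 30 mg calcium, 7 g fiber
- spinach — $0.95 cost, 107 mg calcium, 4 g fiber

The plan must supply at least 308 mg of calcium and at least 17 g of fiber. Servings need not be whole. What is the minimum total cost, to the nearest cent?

$3.07

An LP optimum is at a vertex; with two nutrient constraints at most two foods are used. Check each candidate.
quinoa only: max(308/39, 17/6) = 7.897 servings → $7.50.
kidney beans only: max(308/37, 17/9) = 8.324 servings → $6.66.
avocado only: max(308/30, 17/7) = 10.27 servings → $10.78.
spinach only: max(308/107, 17/4) = 4.25 servings → $4.04.
quinoa + kidney beans: intersection lies outside the first quadrant.
quinoa + avocado: the both-tight solution has a negative serving — not a feasible corner.
quinoa + spinach with both tight: 1.208 servings and 2.438 servings → $3.46.
kidney beans + avocado: the both-tight solution has a negative serving — not a feasible corner.
kidney beans + spinach with both tight: 0.7202 servings and 2.629 servings → $3.07.
avocado + spinach with both tight: 0.9332 servings and 2.617 servings → $3.47.
The minimum over all feasible corners is $3.07.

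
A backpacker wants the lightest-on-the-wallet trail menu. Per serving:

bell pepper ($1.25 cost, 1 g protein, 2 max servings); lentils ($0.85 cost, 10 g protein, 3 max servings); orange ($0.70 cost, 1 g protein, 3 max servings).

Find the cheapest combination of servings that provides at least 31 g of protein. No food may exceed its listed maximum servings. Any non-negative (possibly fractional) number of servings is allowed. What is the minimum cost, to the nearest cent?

Cost per g of protein: lentils $0.0850, orange $0.7000, bell pepper $1.2500.
Take 3 servings of lentils: +30.0 g protein for $2.55 (total $2.55, still need 1.0 g).
Take 1 serving of orange: +1.0 g protein for $0.70 (total $3.25, still need 0.0 g).
Filling from the cheapest source first is optimal under one linear minimum: $3.25.

$3.25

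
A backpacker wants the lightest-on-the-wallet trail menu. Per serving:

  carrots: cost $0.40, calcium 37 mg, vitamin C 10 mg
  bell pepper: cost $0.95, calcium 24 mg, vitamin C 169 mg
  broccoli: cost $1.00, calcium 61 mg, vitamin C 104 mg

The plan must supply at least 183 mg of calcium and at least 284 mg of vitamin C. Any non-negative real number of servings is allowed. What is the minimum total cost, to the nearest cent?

$2.89

For a min-cost LP with two ≥-constraints, a basic feasible solution has at most two positive variables.
carrots only: max(183/37, 284/10) = 28.4 servings → $11.36.
bell pepper only: max(183/24, 284/169) = 7.625 servings → $7.24.
broccoli only: max(183/61, 284/104) = 3 servings → $3.00.
carrots + bell pepper with both tight: 4.01 servings and 1.443 servings → $2.97.
carrots + broccoli with both tight: 0.5275 servings and 2.68 servings → $2.89.
bell pepper + broccoli: the both-tight solution has a negative serving — not a feasible corner.
The minimum over all feasible corners is $2.89.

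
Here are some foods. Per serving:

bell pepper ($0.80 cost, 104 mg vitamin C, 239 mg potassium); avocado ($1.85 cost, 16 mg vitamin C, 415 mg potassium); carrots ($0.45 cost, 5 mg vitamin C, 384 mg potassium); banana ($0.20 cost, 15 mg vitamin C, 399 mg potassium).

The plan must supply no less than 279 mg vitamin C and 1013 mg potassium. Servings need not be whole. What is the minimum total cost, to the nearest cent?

$2.23

Two binding constraints pin down two serving amounts, so the optimal mix uses at most two foods. The candidates are each food alone (scaled to the tighter of vitamin C/potassium) and each pair with both constraints tight.
bell pepper only: max(279/104, 1013/239) = 4.238 servings → $3.39.
avocado only: max(279/16, 1013/415) = 17.44 servings → $32.26.
carrots only: max(279/5, 1013/384) = 55.8 servings → $25.11.
banana only: max(279/15, 1013/399) = 18.6 servings → $3.72.
bell pepper + avocado with both tight: 2.531 servings and 0.9831 servings → $3.84.
bell pepper + carrots with both tight: 2.635 servings and 0.9982 servings → $2.56.
bell pepper + banana with both tight: 2.536 servings and 1.02 servings → $2.23.
avocado + carrots: the both-tight solution has a negative serving — not a feasible corner.
avocado + banana with both targets exact would need a negative amount; discard.
carrots + banana with both targets exact would need a negative amount; discard.
Cheapest feasible corner: $2.23.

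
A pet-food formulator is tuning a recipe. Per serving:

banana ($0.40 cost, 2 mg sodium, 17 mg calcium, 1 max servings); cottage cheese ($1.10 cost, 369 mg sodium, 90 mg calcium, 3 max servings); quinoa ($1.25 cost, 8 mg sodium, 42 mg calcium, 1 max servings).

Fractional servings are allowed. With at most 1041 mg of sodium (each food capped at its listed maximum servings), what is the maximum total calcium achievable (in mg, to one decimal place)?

310.5 mg

Calcium per mg sodium: banana 8.5, quinoa 5.25, cottage cheese 0.2439.
Take 1 serving of banana: uses 2 mg sodium, +17.0 mg calcium (running total 17.0 mg).
Take 1 serving of quinoa: uses 8 mg sodium, +42.0 mg calcium (running total 59.0 mg).
Take 2.794 servings of cottage cheese: uses 1031 mg sodium, +251.5 mg calcium (running total 310.5 mg).
Filling greedily by calcium-per-mg sodium is optimal for one linear limit, giving 310.5 mg.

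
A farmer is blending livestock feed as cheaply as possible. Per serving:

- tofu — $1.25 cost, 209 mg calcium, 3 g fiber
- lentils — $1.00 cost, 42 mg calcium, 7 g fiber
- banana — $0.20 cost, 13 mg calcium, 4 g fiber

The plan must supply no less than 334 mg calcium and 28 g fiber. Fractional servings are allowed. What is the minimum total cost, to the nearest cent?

$2.74

With two linear requirements the optimum uses one or two foods; enumerate the corners.
tofu only: max(334/209, 28/3) = 9.333 servings → $11.67.
lentils only: max(334/42, 28/7) = 7.952 servings → $7.95.
banana only: max(334/13, 28/4) = 25.69 servings → $5.14.
tofu + lentils with both tight: 0.8691 servings and 3.628 servings → $4.71.
tofu + banana with both tight: 1.22 servings and 6.085 servings → $2.74.
lentils + banana: the both-tight solution has a negative serving — not a feasible corner.
Cheapest feasible corner: $2.74.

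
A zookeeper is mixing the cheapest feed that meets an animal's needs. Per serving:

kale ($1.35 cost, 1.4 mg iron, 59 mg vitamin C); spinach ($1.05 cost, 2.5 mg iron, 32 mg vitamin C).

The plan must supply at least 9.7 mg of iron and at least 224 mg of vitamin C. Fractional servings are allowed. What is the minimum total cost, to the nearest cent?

$5.93

The cheapest plan sits at a corner of the feasible region — with two constraints it uses at most two foods.
kale only: max(9.7/1.4, 224/59) = 6.929 servings → $9.35.
spinach only: max(9.7/2.5, 224/32) = 7 servings → $7.35.
kale + spinach with both tight: 2.43 servings and 2.519 servings → $5.93.
Cheapest feasible corner: $5.93.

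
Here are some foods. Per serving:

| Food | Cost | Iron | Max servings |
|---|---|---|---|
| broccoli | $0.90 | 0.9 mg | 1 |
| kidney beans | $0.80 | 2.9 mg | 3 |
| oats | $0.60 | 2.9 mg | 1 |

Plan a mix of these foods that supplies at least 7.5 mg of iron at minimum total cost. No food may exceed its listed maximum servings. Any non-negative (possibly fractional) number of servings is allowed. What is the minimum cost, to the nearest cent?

Cost per mg of iron: oats $0.2069, kidney beans $0.2759, broccoli $1.0000.
Take 1 serving of oats: +2.9 mg iron for $0.60 (total $0.60, still need 4.6 mg).
Take 1.586 servings of kidney beans: +4.6 mg iron for $1.27 (total $1.87, still need 0.0 mg).
Greedy by cheapest-per-mg is optimal for a single linear constraint, so the minimum cost is $1.87.

$1.87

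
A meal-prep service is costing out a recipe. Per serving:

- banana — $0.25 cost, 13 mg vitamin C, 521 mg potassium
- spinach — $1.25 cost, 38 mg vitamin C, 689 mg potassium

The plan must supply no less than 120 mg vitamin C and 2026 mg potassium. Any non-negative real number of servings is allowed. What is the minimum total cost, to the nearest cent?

This is a tiny linear program; its minimum lies at a vertex of the feasible set. List the vertices and price them.
banana only: max(120/13, 2026/521) = 9.231 servings → $2.31.
spinach only: max(120/38, 2026/689) = 3.158 servings → $3.95.
banana + spinach with both targets exact would need a negative amount; discard.
So the least-cost plan costs $2.31.

$2.31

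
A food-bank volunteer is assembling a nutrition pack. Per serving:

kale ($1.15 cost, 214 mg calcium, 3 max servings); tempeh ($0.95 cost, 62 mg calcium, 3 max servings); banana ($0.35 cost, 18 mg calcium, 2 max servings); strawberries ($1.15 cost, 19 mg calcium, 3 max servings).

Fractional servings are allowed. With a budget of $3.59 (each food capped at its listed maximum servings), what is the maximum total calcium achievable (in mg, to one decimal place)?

Calcium per dollar: kale 186.1, tempeh 65.26, banana 51.43, strawberries 16.52.
Take 3 servings of kale: spends $3.45, +642.0 mg calcium (running total 642.0 mg).
Take 0.1474 servings of tempeh: spends $0.14, +9.1 mg calcium (running total 651.1 mg).
Greedy by best ratio exhausts the cost allowance optimally: 651.1 mg.

651.1 mg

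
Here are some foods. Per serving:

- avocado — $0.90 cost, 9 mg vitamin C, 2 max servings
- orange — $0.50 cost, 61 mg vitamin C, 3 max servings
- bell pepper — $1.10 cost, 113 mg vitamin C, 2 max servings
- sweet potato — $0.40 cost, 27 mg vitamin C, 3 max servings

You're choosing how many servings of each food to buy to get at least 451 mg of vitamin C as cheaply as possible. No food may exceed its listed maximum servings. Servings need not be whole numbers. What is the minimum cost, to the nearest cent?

Cost per mg of vitamin C: orange $0.0082, bell pepper $0.0097, sweet potato $0.0148, avocado $0.1000.
Take 3 servings of orange: +183.0 mg vitamin C for $1.50 (total $1.50, still need 268.0 mg).
Take 2 servings of bell pepper: +226.0 mg vitamin C for $2.20 (total $3.70, still need 42.0 mg).
Take 1.556 servings of sweet potato: +42.0 mg vitamin C for $0.62 (total $4.32, still need 0.0 mg).
Greedy by cheapest-per-mg is optimal for a single linear constraint, so the minimum cost is $4.32.

$4.32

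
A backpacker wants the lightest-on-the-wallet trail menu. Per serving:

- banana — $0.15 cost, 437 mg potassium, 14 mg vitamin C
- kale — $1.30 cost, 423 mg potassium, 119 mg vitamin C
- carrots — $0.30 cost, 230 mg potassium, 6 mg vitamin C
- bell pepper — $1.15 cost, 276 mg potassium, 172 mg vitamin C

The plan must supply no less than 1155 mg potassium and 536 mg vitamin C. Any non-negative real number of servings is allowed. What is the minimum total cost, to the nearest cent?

The cheapest plan sits at a corner of the feasible region — with two constraints it uses at most two foods.
banana only: max(1155/437, 536/14) = 38.29 servings → $5.74.
kale only: max(1155/423, 536/119) = 4.504 servings → $5.86.
carrots only: max(1155/230, 536/6) = 89.33 servings → $26.80.
bell pepper only: max(1155/276, 536/172) = 4.185 servings → $4.81.
banana + kale: the both-tight solution has a negative serving — not a feasible corner.
banana + carrots: intersection lies outside the first quadrant.
banana + bell pepper with both tight: 0.7114 servings and 3.058 servings → $3.62.
kale + carrots with both targets exact would need a negative amount; discard.
kale + bell pepper with both tight: 1.271 servings and 2.237 servings → $4.22.
carrots + bell pepper with both tight: 1.338 servings and 3.07 servings → $3.93.
The minimum over all feasible corners is $3.62.

$3.62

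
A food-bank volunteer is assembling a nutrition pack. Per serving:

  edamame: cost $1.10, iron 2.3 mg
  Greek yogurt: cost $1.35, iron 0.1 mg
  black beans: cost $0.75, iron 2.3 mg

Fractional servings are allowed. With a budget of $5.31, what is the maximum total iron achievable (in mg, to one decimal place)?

16.3 mg

Iron per dollar: black beans 3.067, edamame 2.091, Greek yogurt 0.07407.
With no serving limits, spend the whole cost allowance on black beans: $5.31 / $0.75 × 2.3 mg = 16.3 mg.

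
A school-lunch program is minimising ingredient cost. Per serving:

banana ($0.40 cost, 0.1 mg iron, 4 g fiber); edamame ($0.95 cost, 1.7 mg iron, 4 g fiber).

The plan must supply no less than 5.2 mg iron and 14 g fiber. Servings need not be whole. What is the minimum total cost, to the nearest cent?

$3.07

At the optimum either one food covers both requirements or two foods hit both targets exactly; no other combination can be cheaper.
banana only: max(5.2/0.1, 14/4) = 52 servings → $20.80.
edamame only: max(5.2/1.7, 14/4) = 3.5 servings → $3.33.
banana + edamame with both tight: 0.4688 servings and 3.031 servings → $3.07.
The minimum over all feasible corners is $3.07.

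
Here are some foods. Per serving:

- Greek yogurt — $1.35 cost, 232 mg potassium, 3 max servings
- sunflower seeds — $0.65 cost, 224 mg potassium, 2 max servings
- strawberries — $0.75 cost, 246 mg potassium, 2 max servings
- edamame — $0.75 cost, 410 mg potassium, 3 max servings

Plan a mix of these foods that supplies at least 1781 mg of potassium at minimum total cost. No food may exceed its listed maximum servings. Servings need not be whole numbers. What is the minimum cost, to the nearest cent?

Cost per mg of potassium: edamame $0.0018, sunflower seeds $0.0029, strawberries $0.0030, Greek yogurt $0.0058.
Take 3 servings of edamame: +1230.0 mg potassium for $2.25 (total $2.25, still need 551.0 mg).
Take 2 servings of sunflower seeds: +448.0 mg potassium for $1.30 (total $3.55, still need 103.0 mg).
Take 0.4187 servings of strawberries: +103.0 mg potassium for $0.31 (total $3.86, still need 0.0 mg).
Filling from the cheapest source first is optimal under one linear minimum: $3.86.

$3.86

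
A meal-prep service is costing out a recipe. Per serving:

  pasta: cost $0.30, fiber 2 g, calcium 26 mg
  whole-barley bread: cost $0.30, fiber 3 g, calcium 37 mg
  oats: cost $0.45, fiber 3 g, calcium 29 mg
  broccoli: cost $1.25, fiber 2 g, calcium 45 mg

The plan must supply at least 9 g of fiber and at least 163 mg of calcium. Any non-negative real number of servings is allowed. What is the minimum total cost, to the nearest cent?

An LP optimum is at a vertex; with two nutrient constraints at most two foods are used. Check each candidate.
pasta only: max(9/2, 163/26) = 6.269 servings → $1.88.
whole-barley bread only: max(9/3, 163/37) = 4.405 servings → $1.32.
oats only: max(9/3, 163/29) = 5.621 servings → $2.53.
broccoli only: max(9/2, 163/45) = 4.5 servings → $5.62.
pasta + whole-barley bread: the both-tight solution has a negative serving — not a feasible corner.
pasta + oats: the both-tight solution has a negative serving — not a feasible corner.
pasta + broccoli with both tight: 2.079 servings and 2.421 servings → $3.65.
whole-barley bread + oats: intersection lies outside the first quadrant.
whole-barley bread + broccoli with both tight: 1.295 servings and 2.557 servings → $3.59.
oats + broccoli with both tight: 1.026 servings and 2.961 servings → $4.16.
The minimum over all feasible corners is $1.32.

$1.32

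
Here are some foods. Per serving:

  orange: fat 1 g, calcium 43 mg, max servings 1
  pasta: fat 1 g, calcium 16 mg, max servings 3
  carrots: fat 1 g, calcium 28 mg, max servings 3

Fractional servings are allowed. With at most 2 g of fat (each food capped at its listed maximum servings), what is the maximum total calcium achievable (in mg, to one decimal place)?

71.0 mg

Calcium per g fat: orange 43, carrots 28, pasta 16.
Take 1 serving of orange: uses 1 g fat, +43.0 mg calcium (running total 43.0 mg).
Take 1 serving of carrots: uses 1 g fat, +28.0 mg calcium (running total 71.0 mg).
Filling greedily by calcium-per-g fat is optimal for one linear limit, giving 71.0 mg.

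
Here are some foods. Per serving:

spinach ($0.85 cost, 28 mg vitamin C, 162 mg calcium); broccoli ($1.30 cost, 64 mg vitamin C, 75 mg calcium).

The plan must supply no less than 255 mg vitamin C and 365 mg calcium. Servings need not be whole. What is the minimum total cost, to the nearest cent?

spinach only: max(255/28, 365/162) = 9.107 servings → $7.74.
broccoli only: max(255/64, 365/75) = 4.867 servings → $6.33.
spinach + broccoli with both tight: 0.5122 servings and 3.76 servings → $5.32.
So the least-cost plan costs $5.32.

$5.32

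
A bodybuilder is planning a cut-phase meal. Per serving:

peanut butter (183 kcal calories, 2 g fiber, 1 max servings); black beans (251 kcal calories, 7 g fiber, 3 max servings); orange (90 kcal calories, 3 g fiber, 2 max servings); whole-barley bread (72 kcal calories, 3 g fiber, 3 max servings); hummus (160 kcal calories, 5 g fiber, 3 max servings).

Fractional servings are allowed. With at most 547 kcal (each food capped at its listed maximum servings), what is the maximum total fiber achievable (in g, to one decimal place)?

19.7 g

Fiber per kcal: whole-barley bread 0.04167, orange 0.03333, hummus 0.03125, black beans 0.02789, peanut butter 0.01093.
Take 3 servings of whole-barley bread: uses 216 kcal, +9.0 g fiber (running total 9.0 g).
Take 2 servings of orange: uses 180 kcal, +6.0 g fiber (running total 15.0 g).
Take 0.9437 servings of hummus: uses 151 kcal, +4.7 g fiber (running total 19.7 g).
Greedy by best ratio exhausts the calories allowance optimally: 19.7 g.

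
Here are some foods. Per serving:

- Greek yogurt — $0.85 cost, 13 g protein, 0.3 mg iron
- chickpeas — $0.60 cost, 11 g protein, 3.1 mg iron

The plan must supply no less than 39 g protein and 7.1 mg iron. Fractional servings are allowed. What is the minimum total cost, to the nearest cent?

$2.13

Greek yogurt only: max(39/13, 7.1/0.3) = 23.67 servings → $20.12.
chickpeas only: max(39/11, 7.1/3.1) = 3.545 servings → $2.13.
Greek yogurt + chickpeas with both tight: 1.157 servings and 2.178 servings → $2.29.
Cheapest feasible corner: $2.13.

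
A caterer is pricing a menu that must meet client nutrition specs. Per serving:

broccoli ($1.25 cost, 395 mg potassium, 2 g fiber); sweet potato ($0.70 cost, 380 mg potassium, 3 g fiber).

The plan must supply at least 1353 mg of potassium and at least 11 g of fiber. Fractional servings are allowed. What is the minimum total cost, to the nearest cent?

$2.57

Compare the cost at each extreme point of the feasible region.
broccoli only: max(1353/395, 11/2) = 5.5 servings → $6.88.
sweet potato only: max(1353/380, 11/3) = 3.667 servings → $2.57.
broccoli + sweet potato: the both-tight solution has a negative serving — not a feasible corner.
Cheapest feasible corner: $2.57.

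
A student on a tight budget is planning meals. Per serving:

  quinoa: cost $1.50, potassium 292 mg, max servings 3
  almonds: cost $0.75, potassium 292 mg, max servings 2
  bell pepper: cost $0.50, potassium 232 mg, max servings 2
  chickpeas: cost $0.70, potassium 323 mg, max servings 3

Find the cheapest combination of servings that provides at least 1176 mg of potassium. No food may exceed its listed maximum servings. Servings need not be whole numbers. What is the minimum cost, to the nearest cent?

$2.54

Cost per mg of potassium: bell pepper $0.0022, chickpeas $0.0022, almonds $0.0026, quinoa $0.0051.
Take 2 servings of bell pepper: +464.0 mg potassium for $1.00 (total $1.00, still need 712.0 mg).
Take 2.204 servings of chickpeas: +712.0 mg potassium for $1.54 (total $2.54, still need 0.0 mg).
Greedy by cheapest-per-mg is optimal for a single linear constraint, so the minimum cost is $2.54.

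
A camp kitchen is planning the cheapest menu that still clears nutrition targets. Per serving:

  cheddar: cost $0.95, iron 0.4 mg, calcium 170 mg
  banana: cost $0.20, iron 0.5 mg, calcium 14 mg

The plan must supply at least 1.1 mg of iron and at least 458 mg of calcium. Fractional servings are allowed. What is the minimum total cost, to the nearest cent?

Minimising a linear cost over {iron ≥ 1.1, calcium ≥ 458, servings ≥ 0} — the optimum is at a vertex, using one or two foods.
cheddar only: max(1.1/0.4, 458/170) = 2.75 servings → $2.61.
banana only: max(1.1/0.5, 458/14) = 32.71 servings → $6.54.
cheddar + banana with both tight: 2.69 servings and 0.04786 servings → $2.57.
Cheapest feasible corner: $2.57.

$2.57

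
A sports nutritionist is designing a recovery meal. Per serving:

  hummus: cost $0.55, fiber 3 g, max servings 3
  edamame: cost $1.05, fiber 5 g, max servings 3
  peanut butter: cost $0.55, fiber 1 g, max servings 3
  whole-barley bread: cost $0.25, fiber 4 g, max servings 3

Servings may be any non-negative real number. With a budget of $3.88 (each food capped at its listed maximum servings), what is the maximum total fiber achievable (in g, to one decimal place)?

Fiber per dollar: whole-barley bread 16, hummus 5.455, edamame 4.762, peanut butter 1.818.
Take 3 servings of whole-barley bread: spends $0.75, +12.0 g fiber (running total 12.0 g).
Take 3 servings of hummus: spends $1.65, +9.0 g fiber (running total 21.0 g).
Take 1.41 servings of edamame: spends $1.48, +7.0 g fiber (running total 28.0 g).
Greedy by best ratio exhausts the cost allowance optimally: 28.0 g.

28.0 g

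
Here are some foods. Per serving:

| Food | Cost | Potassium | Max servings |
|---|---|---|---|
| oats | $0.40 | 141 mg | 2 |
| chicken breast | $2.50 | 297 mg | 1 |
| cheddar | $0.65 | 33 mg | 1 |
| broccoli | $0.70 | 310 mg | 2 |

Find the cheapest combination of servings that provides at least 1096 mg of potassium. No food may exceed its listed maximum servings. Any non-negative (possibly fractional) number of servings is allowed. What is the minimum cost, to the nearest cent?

Cost per mg of potassium: broccoli $0.0023, oats $0.0028, chicken breast $0.0084, cheddar $0.0197.
Take 2 servings of broccoli: +620.0 mg potassium for $1.40 (total $1.40, still need 476.0 mg).
Take 2 servings of oats: +282.0 mg potassium for $0.80 (total $2.20, still need 194.0 mg).
Take 0.6532 servings of chicken breast: +194.0 mg potassium for $1.63 (total $3.83, still need 0.0 mg).
Greedy by cheapest-per-mg is optimal for a single linear constraint, so the minimum cost is $3.83.

$3.83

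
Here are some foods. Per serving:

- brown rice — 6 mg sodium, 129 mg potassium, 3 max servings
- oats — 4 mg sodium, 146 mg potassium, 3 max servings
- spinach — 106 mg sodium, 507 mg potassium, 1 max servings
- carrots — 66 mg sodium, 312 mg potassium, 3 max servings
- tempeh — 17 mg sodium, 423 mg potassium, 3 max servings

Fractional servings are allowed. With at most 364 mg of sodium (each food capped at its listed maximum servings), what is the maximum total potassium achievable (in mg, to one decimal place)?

Potassium per mg sodium: oats 36.5, tempeh 24.88, brown rice 21.5, spinach 4.783, carrots 4.727.
Take 3 servings of oats: uses 12 mg sodium, +438.0 mg potassium (running total 438.0 mg).
Take 3 servings of tempeh: uses 51 mg sodium, +1269.0 mg potassium (running total 1707.0 mg).
Take 3 servings of brown rice: uses 18 mg sodium, +387.0 mg potassium (running total 2094.0 mg).
Take 1 serving of spinach: uses 106 mg sodium, +507.0 mg potassium (running total 2601.0 mg).
Take 2.682 servings of carrots: uses 177 mg sodium, +836.7 mg potassium (running total 3437.7 mg).
Greedy by best ratio exhausts the sodium allowance optimally: 3437.7 mg.

3437.7 mg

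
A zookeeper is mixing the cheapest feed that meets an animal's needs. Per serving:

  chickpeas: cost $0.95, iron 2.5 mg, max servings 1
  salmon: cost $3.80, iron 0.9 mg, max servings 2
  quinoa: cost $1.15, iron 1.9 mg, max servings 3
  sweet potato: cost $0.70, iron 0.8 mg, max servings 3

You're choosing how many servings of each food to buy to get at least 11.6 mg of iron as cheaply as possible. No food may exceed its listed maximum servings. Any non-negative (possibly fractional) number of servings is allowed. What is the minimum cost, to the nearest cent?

$10.72

Cost per mg of iron: chickpeas $0.3800, quinoa $0.6053, sweet potato $0.8750, salmon $4.2222.
Take 1 serving of chickpeas: +2.5 mg iron for $0.95 (total $0.95, still need 9.1 mg).
Take 3 servings of quinoa: +5.7 mg iron for $3.45 (total $4.40, still need 3.4 mg).
Take 3 servings of sweet potato: +2.4 mg iron for $2.10 (total $6.50, still need 1.0 mg).
Take 1.111 servings of salmon: +1.0 mg iron for $4.22 (total $10.72, still need 0.0 mg).
Filling from the cheapest source first is optimal under one linear minimum: $10.72.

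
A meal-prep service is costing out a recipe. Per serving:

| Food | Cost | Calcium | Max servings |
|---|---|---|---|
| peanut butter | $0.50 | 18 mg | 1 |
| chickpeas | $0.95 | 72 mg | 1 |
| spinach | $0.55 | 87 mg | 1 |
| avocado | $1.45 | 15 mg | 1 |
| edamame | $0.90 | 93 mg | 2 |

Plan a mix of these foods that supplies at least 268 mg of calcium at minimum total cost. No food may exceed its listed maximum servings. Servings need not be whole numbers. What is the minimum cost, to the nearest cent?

$2.30

Cost per mg of calcium: spinach $0.0063, edamame $0.0097, chickpeas $0.0132, peanut butter $0.0278, avocado $0.0967.
Take 1 serving of spinach: +87.0 mg calcium for $0.55 (total $0.55, still need 181.0 mg).
Take 1.946 servings of edamame: +181.0 mg calcium for $1.75 (total $2.30, still need 0.0 mg).
Filling from the cheapest source first is optimal under one linear minimum: $2.30.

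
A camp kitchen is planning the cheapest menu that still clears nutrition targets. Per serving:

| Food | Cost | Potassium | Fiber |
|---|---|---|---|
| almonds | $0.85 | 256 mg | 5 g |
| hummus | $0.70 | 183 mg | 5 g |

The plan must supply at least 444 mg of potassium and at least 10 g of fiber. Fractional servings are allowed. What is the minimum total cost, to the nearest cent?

$1.56

Two binding constraints pin down two serving amounts, so the optimal mix uses at most two foods. The candidates are each food alone (scaled to the tighter of potassium/fiber) and each pair with both constraints tight.
almonds only: max(444/256, 10/5) = 2 servings → $1.70.
hummus only: max(444/183, 10/5) = 2.426 servings → $1.70.
almonds + hummus with both tight: 1.068 servings and 0.9315 servings → $1.56.
The minimum over all feasible corners is $1.56.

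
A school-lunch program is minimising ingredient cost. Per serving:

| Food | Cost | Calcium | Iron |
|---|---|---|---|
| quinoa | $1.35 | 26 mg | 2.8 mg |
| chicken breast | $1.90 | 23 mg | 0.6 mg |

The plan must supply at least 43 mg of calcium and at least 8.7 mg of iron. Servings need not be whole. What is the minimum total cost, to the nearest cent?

With two linear requirements the optimum uses one or two foods; enumerate the corners.
quinoa only: max(43/26, 8.7/2.8) = 3.107 servings → $4.19.
chicken breast only: max(43/23, 8.7/0.6) = 14.5 servings → $27.55.
quinoa + chicken breast: the both-tight solution has a negative serving — not a feasible corner.
So the least-cost plan costs $4.19.

$4.19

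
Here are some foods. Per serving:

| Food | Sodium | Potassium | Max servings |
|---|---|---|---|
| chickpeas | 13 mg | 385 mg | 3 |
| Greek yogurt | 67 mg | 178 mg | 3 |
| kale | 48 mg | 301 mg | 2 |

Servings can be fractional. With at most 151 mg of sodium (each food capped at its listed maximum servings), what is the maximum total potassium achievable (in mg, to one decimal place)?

Potassium per mg sodium: chickpeas 29.62, kale 6.271, Greek yogurt 2.657.
Take 3 servings of chickpeas: uses 39 mg sodium, +1155.0 mg potassium (running total 1155.0 mg).
Take 2 servings of kale: uses 96 mg sodium, +602.0 mg potassium (running total 1757.0 mg).
Take 0.2388 servings of Greek yogurt: uses 16 mg sodium, +42.5 mg potassium (running total 1799.5 mg).
Filling greedily by potassium-per-mg sodium is optimal for one linear limit, giving 1799.5 mg.

1799.5 mg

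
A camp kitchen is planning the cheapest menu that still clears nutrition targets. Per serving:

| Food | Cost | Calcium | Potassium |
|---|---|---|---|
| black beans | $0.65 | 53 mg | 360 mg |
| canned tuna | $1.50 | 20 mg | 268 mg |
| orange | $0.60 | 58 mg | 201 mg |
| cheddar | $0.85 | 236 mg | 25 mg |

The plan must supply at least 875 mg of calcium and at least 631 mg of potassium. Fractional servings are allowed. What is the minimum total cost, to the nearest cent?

$3.85

black beans only: max(875/53, 631/360) = 16.51 servings → $10.73.
canned tuna only: max(875/20, 631/268) = 43.75 servings → $65.62.
orange only: max(875/58, 631/201) = 15.09 servings → $9.05.
cheddar only: max(875/236, 631/25) = 25.24 servings → $21.45.
black beans + canned tuna: intersection lies outside the first quadrant.
black beans + orange: the both-tight solution has a negative serving — not a feasible corner.
black beans + cheddar with both tight: 1.519 servings and 3.366 servings → $3.85.
canned tuna + orange: the both-tight solution has a negative serving — not a feasible corner.
canned tuna + cheddar with both tight: 2.025 servings and 3.536 servings → $6.04.
orange + cheddar with both tight: 2.763 servings and 3.029 servings → $4.23.
So the least-cost plan costs $3.85.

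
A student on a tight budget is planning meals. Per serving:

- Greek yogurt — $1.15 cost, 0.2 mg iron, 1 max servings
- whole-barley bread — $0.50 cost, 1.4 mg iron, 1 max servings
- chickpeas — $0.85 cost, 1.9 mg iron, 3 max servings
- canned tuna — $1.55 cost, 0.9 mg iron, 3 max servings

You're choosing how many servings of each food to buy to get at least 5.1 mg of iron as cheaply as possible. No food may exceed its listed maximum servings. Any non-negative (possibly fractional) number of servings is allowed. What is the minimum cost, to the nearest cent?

$2.16

Cost per mg of iron: whole-barley bread $0.3571, chickpeas $0.4474, canned tuna $1.7222, Greek yogurt $5.7500.
Take 1 serving of whole-barley bread: +1.4 mg iron for $0.50 (total $0.50, still need 3.7 mg).
Take 1.947 servings of chickpeas: +3.7 mg iron for $1.66 (total $2.16, still need 0.0 mg).
Greedy by cheapest-per-mg is optimal for a single linear constraint, so the minimum cost is $2.16.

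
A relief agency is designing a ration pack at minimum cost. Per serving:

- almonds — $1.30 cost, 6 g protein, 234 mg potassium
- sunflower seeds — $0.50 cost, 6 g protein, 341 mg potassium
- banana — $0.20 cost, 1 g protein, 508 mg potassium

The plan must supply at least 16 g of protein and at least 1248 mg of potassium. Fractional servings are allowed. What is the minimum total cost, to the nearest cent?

This is a tiny linear program; its minimum lies at a vertex of the feasible set. List the vertices and price them.
almonds only: max(16/6, 1248/234) = 5.333 servings → $6.93.
sunflower seeds only: max(16/6, 1248/341) = 3.66 servings → $1.83.
banana only: max(16/1, 1248/508) = 16 servings → $3.20.
almonds + sunflower seeds: the both-tight solution has a negative serving — not a feasible corner.
almonds + banana with both tight: 2.445 servings and 1.33 servings → $3.44.
sunflower seeds + banana with both tight: 2.542 servings and 0.7506 servings → $1.42.
Cheapest feasible corner: $1.42.

$1.42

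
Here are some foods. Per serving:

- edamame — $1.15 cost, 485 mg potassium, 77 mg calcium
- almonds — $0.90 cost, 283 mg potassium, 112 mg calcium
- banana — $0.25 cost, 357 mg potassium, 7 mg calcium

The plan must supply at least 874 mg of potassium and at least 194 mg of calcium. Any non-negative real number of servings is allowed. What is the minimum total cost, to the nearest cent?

The cheapest plan sits at a corner of the feasible region — with two constraints it uses at most two foods.
edamame only: max(874/485, 194/77) = 2.519 servings → $2.90.
almonds only: max(874/283, 194/112) = 3.088 servings → $2.78.
banana only: max(874/357, 194/7) = 27.71 servings → $6.93.
edamame + almonds with both tight: 1.321 servings and 0.8236 servings → $2.26.
edamame + banana with both targets exact would need a negative amount; discard.
almonds + banana with both tight: 1.661 servings and 1.131 servings → $1.78.
So the least-cost plan costs $1.78.

$1.78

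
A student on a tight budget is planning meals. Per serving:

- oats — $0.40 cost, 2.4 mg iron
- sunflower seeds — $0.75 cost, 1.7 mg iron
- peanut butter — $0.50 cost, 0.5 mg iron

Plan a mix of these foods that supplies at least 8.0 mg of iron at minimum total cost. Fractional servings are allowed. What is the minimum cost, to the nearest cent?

$1.33

Cost per mg of iron: oats $0.1667, sunflower seeds $0.4412, peanut butter $1.0000.
With no serving limits, use only oats: 8.0 mg / 2.4 mg = 3.333 servings × $0.40 = $1.33.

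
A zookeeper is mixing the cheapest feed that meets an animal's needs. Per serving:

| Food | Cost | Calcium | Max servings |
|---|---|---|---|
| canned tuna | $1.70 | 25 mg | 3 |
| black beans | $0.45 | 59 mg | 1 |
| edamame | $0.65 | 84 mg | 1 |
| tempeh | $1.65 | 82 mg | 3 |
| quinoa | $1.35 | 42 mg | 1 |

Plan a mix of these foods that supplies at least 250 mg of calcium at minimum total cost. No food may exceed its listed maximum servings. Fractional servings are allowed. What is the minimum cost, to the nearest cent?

$3.25

Cost per mg of calcium: black beans $0.0076, edamame $0.0077, tempeh $0.0201, quinoa $0.0321, canned tuna $0.0680.
Take 1 serving of black beans: +59.0 mg calcium for $0.45 (total $0.45, still need 191.0 mg).
Take 1 serving of edamame: +84.0 mg calcium for $0.65 (total $1.10, still need 107.0 mg).
Take 1.305 servings of tempeh: +107.0 mg calcium for $2.15 (total $3.25, still need 0.0 mg).
Filling from the cheapest source first is optimal under one linear minimum: $3.25.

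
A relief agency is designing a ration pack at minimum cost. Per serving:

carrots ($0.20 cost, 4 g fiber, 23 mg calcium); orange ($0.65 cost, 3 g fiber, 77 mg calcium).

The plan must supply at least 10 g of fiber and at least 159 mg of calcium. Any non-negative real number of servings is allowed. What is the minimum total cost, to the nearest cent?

A basic optimal solution has at most two foods positive. Try each food alone and each pair with both targets met exactly.
carrots only: max(10/4, 159/23) = 6.913 servings → $1.38.
orange only: max(10/3, 159/77) = 3.333 servings → $2.17.
carrots + orange with both tight: 1.226 servings and 1.699 servings → $1.35.
So the least-cost plan costs $1.35.

$1.35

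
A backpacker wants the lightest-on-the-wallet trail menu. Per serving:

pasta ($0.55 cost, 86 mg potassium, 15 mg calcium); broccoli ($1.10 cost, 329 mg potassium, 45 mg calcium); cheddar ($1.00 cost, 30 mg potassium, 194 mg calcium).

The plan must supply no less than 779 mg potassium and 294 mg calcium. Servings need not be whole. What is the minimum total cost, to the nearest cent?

$3.49

pasta only: max(779/86, 294/15) = 19.6 servings → $10.78.
broccoli only: max(779/329, 294/45) = 6.533 servings → $7.19.
cheddar only: max(779/30, 294/194) = 25.97 servings → $25.97.
pasta + broccoli: intersection lies outside the first quadrant.
pasta + cheddar with both tight: 8.766 servings and 0.8377 servings → $5.66.
broccoli + cheddar with both tight: 2.278 servings and 0.9871 servings → $3.49.
Cheapest feasible corner: $3.49.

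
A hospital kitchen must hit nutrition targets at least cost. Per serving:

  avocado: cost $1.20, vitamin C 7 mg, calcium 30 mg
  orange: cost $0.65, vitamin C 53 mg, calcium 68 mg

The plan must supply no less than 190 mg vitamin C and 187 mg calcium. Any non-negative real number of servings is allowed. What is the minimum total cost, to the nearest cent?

For a min-cost LP with two ≥-constraints, a basic feasible solution has at most two positive variables.
avocado only: max(190/7, 187/30) = 27.14 servings → $32.57.
orange only: max(190/53, 187/68) = 3.585 servings → $2.33.
avocado + orange: intersection lies outside the first quadrant.
Cheapest feasible corner: $2.33.

$2.33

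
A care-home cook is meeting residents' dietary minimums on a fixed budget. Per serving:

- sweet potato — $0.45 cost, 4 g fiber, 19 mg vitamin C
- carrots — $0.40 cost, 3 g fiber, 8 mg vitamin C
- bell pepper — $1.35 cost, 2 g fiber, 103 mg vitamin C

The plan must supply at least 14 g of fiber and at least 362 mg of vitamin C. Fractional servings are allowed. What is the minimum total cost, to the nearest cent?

$5.13

A basic optimal solution has at most two foods positive. Try each food alone and each pair with both targets met exactly.
sweet potato only: max(14/4, 362/19) = 19.05 servings → $8.57.
carrots only: max(14/3, 362/8) = 45.25 servings → $18.10.
bell pepper only: max(14/2, 362/103) = 7 servings → $9.45.
sweet potato + carrots: the both-tight solution has a negative serving — not a feasible corner.
sweet potato + bell pepper with both tight: 1.92 servings and 3.16 servings → $5.13.
carrots + bell pepper with both tight: 2.451 servings and 3.324 servings → $5.47.
So the least-cost plan costs $5.13.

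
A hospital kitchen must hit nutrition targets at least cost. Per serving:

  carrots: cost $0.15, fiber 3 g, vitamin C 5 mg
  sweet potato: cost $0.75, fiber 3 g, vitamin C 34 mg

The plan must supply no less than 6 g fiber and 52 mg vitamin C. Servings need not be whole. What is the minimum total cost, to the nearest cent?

Check every corner: each single food scaled to meet both minima, and each pair solved so both constraints bind.
carrots only: max(6/3, 52/5) = 10.4 servings → $1.56.
sweet potato only: max(6/3, 52/34) = 2 servings → $1.50.
carrots + sweet potato with both tight: 0.5517 servings and 1.448 servings → $1.17.
The minimum over all feasible corners is $1.17.

$1.17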